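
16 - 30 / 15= 14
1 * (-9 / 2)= -9 / 2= -4.50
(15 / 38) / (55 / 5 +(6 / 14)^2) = 735 / 20824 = 0.04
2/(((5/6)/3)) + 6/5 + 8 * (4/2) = 122/5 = 24.40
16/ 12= 4/ 3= 1.33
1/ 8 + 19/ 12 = 41/ 24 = 1.71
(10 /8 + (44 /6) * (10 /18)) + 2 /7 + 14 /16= 9805 /1512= 6.48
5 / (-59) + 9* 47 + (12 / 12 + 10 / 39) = 976019 / 2301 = 424.17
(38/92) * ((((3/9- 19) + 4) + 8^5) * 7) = 6534290/69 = 94699.86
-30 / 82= -15 / 41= -0.37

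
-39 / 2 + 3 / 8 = -153 / 8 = -19.12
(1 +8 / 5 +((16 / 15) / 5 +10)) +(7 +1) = 20.81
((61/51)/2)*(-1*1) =-61/102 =-0.60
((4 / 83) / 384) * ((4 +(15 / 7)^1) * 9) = 0.01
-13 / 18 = -0.72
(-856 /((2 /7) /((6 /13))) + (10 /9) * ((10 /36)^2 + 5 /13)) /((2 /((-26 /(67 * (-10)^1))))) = -26199283 /976860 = -26.82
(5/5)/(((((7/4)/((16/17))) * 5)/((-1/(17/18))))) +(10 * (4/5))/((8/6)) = 59538/10115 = 5.89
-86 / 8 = -43 / 4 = -10.75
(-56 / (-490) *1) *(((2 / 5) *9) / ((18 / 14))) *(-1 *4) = -32 / 25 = -1.28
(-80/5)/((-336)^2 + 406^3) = -2/8379539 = -0.00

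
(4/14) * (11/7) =22/49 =0.45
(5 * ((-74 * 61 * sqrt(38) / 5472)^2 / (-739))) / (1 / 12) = -25470245 / 12131424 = -2.10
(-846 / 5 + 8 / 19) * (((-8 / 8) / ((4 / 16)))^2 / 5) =-256544 / 475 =-540.09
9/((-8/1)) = -9/8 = -1.12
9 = 9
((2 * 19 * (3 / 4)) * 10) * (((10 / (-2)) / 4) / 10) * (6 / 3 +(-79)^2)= -1779255 / 8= -222406.88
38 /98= 19 /49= 0.39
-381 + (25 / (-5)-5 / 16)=-6181 / 16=-386.31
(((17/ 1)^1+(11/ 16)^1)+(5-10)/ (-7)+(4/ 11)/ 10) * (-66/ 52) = -23.40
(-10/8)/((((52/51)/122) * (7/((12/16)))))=-46665/2912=-16.03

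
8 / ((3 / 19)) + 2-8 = 134 / 3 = 44.67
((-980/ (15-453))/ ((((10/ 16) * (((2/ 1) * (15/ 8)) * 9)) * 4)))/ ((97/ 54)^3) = 1524096/ 333125645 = 0.00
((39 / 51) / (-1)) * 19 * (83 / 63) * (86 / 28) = -881543 / 14994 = -58.79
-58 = -58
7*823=5761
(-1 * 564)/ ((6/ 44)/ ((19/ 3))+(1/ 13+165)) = -3064776/ 897145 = -3.42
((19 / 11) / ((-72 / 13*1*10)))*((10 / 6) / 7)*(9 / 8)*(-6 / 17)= 247 / 83776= 0.00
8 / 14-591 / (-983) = 8069 / 6881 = 1.17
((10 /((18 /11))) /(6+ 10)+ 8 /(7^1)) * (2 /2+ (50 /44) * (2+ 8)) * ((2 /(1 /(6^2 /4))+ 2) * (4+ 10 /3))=522580 /189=2764.97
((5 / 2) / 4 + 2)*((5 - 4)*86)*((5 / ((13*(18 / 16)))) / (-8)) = -9.65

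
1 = 1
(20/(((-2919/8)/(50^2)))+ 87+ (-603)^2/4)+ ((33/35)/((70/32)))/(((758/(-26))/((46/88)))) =70356922800191/774410700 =90852.21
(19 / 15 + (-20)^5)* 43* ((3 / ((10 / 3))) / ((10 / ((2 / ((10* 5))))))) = -6191997549 / 12500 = -495359.80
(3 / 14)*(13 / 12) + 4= 237 / 56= 4.23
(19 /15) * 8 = 152 /15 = 10.13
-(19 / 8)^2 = -361 / 64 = -5.64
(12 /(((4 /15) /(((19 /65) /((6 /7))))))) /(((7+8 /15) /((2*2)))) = 11970 /1469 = 8.15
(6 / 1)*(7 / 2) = 21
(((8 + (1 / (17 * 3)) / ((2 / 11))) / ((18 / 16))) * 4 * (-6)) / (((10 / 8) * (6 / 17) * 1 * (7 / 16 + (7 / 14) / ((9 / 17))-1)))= -846848 / 825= -1026.48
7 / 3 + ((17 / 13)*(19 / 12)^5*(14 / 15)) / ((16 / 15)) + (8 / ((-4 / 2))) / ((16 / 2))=342099749 / 25878528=13.22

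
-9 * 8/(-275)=72/275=0.26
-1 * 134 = -134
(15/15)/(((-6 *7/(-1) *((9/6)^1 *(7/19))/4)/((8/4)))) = 152/441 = 0.34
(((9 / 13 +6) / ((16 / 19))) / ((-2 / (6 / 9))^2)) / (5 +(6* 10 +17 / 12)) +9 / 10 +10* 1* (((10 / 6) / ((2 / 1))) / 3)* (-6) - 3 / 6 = -10104071 / 621660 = -16.25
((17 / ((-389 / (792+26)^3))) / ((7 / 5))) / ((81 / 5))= -232620958600 / 220563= -1054669.00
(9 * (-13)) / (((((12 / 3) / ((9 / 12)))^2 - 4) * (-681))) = 351 / 49940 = 0.01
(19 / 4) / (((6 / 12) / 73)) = 1387 / 2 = 693.50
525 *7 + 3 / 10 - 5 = 36703 / 10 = 3670.30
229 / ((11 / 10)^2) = 22900 / 121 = 189.26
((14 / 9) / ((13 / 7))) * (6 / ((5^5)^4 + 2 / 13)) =196 / 3719329833984381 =0.00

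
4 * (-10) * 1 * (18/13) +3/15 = -3587/65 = -55.18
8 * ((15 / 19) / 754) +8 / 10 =28952 / 35815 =0.81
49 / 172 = 0.28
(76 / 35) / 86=38 / 1505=0.03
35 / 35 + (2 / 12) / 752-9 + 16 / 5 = -108283 / 22560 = -4.80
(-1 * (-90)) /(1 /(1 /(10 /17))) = 153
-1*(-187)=187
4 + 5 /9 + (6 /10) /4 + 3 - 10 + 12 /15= -269 /180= -1.49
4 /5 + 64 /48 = 32 /15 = 2.13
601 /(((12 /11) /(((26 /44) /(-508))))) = -7813 /12192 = -0.64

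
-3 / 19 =-0.16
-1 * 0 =0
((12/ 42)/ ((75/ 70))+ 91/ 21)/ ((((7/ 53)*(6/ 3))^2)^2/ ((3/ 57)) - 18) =-181481063/ 706493770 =-0.26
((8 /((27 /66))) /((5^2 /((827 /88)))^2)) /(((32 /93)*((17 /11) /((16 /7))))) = 21201799 /1785000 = 11.88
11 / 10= 1.10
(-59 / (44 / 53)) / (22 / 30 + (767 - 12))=-46905 / 498784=-0.09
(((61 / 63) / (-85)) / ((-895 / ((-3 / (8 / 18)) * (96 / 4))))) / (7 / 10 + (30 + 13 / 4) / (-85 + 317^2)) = -440974368 / 149780218105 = -0.00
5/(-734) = -0.01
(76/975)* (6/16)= 19/650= 0.03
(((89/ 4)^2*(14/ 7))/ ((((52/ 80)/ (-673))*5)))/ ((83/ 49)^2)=-12799330033/ 179114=-71459.13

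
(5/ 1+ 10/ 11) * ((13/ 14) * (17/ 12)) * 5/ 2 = 19.43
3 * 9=27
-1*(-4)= 4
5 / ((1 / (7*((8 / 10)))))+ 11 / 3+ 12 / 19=1841 / 57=32.30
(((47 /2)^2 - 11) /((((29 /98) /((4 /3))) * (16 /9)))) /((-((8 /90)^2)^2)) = -1305044409375 /59392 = -21973403.98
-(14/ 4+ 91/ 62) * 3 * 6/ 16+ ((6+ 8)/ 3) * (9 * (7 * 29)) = 1056531/ 124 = 8520.41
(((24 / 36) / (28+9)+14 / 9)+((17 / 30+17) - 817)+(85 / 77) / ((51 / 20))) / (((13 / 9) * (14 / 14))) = -552.06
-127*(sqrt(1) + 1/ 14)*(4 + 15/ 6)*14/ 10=-4953/ 4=-1238.25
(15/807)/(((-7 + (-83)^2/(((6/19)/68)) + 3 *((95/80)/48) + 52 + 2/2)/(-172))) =-660480/306474564581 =-0.00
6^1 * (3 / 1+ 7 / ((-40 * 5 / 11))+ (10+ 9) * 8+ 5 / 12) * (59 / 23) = 5488121 / 2300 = 2386.14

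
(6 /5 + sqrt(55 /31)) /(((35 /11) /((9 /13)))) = 594 /2275 + 99 * sqrt(1705) /14105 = 0.55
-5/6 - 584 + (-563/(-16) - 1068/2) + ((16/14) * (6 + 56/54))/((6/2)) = -1080.97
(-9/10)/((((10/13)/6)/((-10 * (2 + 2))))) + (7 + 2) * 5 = 1629/5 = 325.80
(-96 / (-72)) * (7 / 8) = 7 / 6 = 1.17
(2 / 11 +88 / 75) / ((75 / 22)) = 2236 / 5625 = 0.40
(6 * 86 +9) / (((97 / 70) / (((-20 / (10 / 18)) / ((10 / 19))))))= -2513700 / 97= -25914.43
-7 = -7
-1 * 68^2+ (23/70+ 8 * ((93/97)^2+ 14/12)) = -9102894179/1975890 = -4606.98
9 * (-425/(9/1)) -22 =-447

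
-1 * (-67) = 67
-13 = -13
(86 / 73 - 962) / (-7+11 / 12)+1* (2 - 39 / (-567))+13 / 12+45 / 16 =163.91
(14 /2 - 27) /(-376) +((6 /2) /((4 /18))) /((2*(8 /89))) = 113021 /1504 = 75.15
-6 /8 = -3 /4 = -0.75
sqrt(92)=2 * sqrt(23)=9.59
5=5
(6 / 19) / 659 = 0.00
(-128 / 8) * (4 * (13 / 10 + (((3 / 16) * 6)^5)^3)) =-1258154079050653 / 2748779069440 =-457.71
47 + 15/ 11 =532/ 11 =48.36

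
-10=-10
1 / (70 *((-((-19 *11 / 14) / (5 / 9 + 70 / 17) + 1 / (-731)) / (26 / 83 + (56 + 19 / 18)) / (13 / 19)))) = 557284429 / 3176134938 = 0.18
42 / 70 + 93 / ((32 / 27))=12651 / 160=79.07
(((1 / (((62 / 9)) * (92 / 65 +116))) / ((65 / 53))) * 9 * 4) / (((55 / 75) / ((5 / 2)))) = 675 / 5456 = 0.12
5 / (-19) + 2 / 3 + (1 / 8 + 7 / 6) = 773 / 456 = 1.70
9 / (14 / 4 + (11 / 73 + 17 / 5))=6570 / 5147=1.28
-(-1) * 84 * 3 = 252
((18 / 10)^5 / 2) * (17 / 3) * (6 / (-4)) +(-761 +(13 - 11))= -10491333 / 12500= -839.31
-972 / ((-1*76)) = 243 / 19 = 12.79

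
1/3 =0.33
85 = 85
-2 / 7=-0.29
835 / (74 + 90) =835 / 164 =5.09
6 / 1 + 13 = 19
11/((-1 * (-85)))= 11/85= 0.13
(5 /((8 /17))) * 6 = 255 /4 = 63.75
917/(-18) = -917/18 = -50.94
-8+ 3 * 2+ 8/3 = 2/3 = 0.67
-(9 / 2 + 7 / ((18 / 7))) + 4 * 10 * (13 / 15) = 247 / 9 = 27.44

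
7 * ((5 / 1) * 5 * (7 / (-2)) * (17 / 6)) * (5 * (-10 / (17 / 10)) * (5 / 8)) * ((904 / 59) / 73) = 86515625 / 12921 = 6695.74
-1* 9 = -9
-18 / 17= -1.06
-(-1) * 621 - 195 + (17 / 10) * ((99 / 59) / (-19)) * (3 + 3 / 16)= 76321527 / 179360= 425.52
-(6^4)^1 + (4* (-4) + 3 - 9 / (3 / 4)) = -1321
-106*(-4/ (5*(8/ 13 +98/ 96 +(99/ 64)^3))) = 4334813184/ 272848625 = 15.89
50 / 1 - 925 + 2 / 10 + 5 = -4349 / 5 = -869.80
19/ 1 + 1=20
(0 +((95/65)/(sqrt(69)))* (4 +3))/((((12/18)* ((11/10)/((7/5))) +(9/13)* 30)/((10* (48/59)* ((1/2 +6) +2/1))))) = 3798480* sqrt(69)/7888241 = 4.00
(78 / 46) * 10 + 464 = 11062 / 23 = 480.96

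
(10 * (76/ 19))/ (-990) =-0.04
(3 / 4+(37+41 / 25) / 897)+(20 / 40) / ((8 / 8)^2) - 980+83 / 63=-80048197 / 81900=-977.39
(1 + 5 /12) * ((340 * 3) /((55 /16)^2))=73984 /605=122.29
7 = 7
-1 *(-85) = 85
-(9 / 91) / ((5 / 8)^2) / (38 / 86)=-24768 / 43225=-0.57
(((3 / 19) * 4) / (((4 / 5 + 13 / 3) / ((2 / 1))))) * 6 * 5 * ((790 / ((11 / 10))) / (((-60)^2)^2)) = 79 / 193116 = 0.00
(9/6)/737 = 3/1474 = 0.00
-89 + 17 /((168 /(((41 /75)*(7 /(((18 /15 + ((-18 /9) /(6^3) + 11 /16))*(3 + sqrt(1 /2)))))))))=-1803889 /20285 - 246*sqrt(2) /20285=-88.94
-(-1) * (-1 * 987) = -987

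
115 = 115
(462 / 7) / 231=2 / 7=0.29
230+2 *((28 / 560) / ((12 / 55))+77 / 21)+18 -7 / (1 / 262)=-37877 / 24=-1578.21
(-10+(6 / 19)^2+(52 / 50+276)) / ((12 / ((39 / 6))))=3917771 / 27075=144.70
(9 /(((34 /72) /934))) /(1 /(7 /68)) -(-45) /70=7416693 /4046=1833.09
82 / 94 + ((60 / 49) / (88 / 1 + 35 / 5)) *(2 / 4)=38453 / 43757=0.88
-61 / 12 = -5.08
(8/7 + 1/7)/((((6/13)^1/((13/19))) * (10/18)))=4563/1330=3.43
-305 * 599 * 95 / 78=-17356025 / 78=-222513.14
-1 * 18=-18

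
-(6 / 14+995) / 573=-6968 / 4011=-1.74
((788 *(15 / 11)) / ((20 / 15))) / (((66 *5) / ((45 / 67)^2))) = 1196775 / 1086338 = 1.10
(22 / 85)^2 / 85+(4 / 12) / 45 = 135893 / 16581375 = 0.01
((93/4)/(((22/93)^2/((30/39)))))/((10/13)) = 804357/1936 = 415.47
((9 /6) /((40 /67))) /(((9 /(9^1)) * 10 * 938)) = 3 /11200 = 0.00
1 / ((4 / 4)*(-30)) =-1 / 30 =-0.03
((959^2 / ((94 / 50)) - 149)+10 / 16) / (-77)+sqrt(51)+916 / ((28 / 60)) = -4381.22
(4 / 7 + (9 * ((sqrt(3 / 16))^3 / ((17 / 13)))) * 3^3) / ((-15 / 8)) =-3159 * sqrt(3) / 680 - 32 / 105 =-8.35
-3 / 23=-0.13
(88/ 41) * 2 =176/ 41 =4.29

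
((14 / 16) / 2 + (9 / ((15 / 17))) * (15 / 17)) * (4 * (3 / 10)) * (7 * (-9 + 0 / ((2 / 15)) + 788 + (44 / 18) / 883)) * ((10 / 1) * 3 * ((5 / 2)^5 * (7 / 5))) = 28628280165625 / 113024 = 253293815.17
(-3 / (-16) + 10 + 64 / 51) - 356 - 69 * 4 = -506375 / 816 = -620.56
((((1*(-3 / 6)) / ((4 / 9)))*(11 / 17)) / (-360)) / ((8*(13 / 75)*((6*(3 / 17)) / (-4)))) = -55 / 9984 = -0.01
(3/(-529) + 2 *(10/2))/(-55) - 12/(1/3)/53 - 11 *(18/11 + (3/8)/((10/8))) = -68345953/3084070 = -22.16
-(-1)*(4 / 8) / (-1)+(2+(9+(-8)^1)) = 5 / 2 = 2.50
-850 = -850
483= 483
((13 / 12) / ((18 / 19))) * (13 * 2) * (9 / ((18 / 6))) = 3211 / 36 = 89.19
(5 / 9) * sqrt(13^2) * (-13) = -845 / 9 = -93.89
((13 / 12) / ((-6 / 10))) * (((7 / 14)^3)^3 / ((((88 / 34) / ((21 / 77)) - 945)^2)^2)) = -48859785 / 10612165867246611335168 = -0.00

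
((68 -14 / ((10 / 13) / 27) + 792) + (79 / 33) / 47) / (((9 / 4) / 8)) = 91484416 / 69795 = 1310.76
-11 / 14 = -0.79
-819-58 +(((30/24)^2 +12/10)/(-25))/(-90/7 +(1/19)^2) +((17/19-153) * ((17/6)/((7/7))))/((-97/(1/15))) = -876.70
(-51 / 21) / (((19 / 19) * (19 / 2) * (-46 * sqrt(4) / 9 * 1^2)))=153 / 6118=0.03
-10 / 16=-5 / 8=-0.62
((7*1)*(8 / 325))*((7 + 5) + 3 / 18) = 2044 / 975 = 2.10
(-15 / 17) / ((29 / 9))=-135 / 493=-0.27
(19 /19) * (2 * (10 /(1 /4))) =80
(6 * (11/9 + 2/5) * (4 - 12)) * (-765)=59568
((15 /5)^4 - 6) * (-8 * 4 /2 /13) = -1200 /13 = -92.31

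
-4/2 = -2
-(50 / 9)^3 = -125000 / 729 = -171.47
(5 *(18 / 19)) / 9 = 10 / 19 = 0.53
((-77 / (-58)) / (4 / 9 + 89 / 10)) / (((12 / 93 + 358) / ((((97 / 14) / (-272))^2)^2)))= 1358481816945 / 8133639797358601437184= 0.00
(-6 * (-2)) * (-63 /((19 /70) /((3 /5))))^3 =-222305785632 /6859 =-32410815.81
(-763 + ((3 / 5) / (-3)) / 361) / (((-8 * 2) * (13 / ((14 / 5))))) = 10.27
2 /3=0.67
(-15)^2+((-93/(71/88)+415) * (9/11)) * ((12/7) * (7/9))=431097/781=551.98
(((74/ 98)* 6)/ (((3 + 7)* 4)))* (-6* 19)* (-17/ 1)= 107559/ 490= 219.51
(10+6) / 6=8 / 3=2.67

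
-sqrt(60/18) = -sqrt(30)/3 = -1.83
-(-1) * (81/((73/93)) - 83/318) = 2389435/23214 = 102.93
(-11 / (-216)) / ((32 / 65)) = 715 / 6912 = 0.10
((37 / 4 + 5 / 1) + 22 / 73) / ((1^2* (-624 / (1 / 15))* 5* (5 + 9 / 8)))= -607 / 11957400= -0.00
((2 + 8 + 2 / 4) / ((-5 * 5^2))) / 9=-7 / 750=-0.01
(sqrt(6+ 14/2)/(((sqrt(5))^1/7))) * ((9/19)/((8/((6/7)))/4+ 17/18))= 1134 * sqrt(65)/5605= 1.63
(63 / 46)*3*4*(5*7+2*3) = 15498 / 23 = 673.83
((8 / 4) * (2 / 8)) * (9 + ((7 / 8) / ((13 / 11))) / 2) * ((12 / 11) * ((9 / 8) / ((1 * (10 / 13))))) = 7.47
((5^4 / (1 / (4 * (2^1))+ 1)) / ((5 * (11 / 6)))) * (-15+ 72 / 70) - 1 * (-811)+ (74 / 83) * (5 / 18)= -2042246 / 57519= -35.51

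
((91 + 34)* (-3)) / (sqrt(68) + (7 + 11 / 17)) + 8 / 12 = 1245877 / 4128 - 108375* sqrt(17) / 1376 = -22.93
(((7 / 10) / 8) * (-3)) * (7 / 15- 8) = 791 / 400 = 1.98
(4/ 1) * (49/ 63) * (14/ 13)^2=5488/ 1521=3.61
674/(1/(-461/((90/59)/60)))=-36664252/3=-12221417.33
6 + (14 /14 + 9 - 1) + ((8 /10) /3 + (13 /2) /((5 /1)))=497 /30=16.57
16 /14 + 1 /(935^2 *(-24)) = 167851193 /146869800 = 1.14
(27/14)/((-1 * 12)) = -9/56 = -0.16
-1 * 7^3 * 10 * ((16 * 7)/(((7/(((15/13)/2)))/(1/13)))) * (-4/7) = 235200/169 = 1391.72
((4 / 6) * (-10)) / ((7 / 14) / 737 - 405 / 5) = 29480 / 358179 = 0.08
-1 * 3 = -3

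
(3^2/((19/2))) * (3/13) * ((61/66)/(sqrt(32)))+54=549 * sqrt(2)/21736+54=54.04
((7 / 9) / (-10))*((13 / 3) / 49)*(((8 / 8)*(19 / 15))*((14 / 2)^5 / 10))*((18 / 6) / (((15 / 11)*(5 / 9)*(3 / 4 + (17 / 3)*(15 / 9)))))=-6523517 / 1146875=-5.69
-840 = -840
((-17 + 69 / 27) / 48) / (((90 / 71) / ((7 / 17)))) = -6461 / 66096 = -0.10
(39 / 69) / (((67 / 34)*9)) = 0.03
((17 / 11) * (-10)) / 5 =-34 / 11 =-3.09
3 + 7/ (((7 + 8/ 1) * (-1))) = 38/ 15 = 2.53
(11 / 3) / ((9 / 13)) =143 / 27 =5.30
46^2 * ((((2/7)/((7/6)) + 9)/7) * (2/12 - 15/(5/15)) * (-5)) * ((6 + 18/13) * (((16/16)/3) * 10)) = 68759843200/4459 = 15420462.70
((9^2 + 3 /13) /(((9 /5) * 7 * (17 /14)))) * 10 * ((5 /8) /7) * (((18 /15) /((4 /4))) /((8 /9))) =9900 /1547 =6.40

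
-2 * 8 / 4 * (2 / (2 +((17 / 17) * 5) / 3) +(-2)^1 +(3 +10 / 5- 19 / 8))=-103 / 22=-4.68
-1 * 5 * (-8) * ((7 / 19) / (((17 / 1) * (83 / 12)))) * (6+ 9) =50400 / 26809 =1.88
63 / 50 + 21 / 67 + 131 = 444121 / 3350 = 132.57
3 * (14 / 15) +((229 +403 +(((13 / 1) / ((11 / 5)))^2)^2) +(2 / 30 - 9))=405209083 / 219615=1845.09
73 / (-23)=-73 / 23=-3.17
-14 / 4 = -7 / 2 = -3.50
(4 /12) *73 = 73 /3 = 24.33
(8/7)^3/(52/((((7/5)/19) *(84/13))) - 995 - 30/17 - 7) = -26112/15648311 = -0.00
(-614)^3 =-231475544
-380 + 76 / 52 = -4921 / 13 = -378.54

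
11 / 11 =1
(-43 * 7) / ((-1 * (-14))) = -21.50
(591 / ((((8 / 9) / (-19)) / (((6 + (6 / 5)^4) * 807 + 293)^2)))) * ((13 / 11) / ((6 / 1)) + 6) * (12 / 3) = -249479688412082474847 / 17187500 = -14515181871248.43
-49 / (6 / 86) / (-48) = 2107 / 144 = 14.63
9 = 9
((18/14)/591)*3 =9/1379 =0.01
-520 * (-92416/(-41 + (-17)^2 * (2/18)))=-5406336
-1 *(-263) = 263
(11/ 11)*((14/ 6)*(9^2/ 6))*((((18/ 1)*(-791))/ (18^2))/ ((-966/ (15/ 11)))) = 3955/ 2024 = 1.95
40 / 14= 20 / 7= 2.86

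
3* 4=12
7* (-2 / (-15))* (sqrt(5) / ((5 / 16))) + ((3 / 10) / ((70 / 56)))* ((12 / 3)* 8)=224* sqrt(5) / 75 + 192 / 25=14.36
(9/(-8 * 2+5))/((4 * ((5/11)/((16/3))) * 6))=-0.40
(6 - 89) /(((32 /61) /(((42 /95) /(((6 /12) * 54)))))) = -35441 /13680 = -2.59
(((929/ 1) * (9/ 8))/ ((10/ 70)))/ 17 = 58527/ 136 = 430.35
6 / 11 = 0.55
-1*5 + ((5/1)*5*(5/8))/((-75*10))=-241/48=-5.02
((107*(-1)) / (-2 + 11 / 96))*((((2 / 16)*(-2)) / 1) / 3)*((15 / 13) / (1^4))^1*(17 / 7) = -218280 / 16471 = -13.25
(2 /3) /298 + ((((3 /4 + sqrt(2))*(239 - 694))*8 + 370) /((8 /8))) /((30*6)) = -182*sqrt(2) /9 - 17579 /1341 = -41.71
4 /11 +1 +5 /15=56 /33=1.70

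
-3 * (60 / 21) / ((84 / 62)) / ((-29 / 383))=118730 / 1421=83.55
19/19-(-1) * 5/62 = 67/62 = 1.08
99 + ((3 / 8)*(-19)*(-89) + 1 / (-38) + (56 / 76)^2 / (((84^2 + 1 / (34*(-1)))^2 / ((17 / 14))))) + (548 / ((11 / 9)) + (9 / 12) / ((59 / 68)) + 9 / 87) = 3699020564421273391481 / 3128320505191766632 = 1182.43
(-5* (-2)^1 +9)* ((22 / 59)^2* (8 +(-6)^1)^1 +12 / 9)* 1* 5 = 1598660 / 10443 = 153.08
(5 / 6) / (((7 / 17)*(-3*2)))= -85 / 252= -0.34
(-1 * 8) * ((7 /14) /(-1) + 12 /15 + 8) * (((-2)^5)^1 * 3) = 6374.40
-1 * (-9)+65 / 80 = 157 / 16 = 9.81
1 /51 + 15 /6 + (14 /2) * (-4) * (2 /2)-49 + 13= -6271 /102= -61.48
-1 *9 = -9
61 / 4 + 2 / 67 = 4095 / 268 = 15.28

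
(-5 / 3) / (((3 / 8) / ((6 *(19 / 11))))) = -1520 / 33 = -46.06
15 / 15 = 1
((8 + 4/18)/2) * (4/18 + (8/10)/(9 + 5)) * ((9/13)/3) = 3256/12285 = 0.27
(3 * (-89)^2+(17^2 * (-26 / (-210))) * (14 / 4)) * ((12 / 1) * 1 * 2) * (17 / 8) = 12182999 / 10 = 1218299.90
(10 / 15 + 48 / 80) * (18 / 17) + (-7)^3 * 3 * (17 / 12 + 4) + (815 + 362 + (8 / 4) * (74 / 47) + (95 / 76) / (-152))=-10668643551 / 2428960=-4392.27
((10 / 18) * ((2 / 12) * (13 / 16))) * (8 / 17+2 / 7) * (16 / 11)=325 / 3927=0.08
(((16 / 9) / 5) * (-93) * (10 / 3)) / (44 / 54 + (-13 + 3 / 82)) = 244032 / 26897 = 9.07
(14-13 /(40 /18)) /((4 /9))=1467 /80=18.34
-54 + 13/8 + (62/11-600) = -646.74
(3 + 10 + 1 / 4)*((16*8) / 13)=1696 / 13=130.46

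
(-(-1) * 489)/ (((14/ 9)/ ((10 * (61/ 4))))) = 1342305/ 28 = 47939.46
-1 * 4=-4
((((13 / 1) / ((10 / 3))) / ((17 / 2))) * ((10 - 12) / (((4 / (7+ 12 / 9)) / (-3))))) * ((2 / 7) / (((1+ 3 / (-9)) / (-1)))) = -585 / 238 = -2.46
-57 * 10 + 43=-527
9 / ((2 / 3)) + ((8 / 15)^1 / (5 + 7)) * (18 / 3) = 413 / 30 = 13.77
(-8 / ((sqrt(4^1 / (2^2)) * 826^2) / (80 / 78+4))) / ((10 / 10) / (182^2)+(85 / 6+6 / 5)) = -0.00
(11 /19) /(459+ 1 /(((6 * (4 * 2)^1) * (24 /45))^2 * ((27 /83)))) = 4866048 /3857930753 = 0.00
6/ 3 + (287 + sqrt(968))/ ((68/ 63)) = 693 * sqrt(2)/ 34 + 18217/ 68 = 296.72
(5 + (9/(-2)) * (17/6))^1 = -31/4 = -7.75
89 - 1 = 88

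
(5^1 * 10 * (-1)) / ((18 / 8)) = -22.22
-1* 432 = -432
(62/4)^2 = 961/4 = 240.25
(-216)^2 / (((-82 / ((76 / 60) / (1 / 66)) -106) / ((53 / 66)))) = -2610144 / 7453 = -350.21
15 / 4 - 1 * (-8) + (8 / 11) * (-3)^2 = 18.30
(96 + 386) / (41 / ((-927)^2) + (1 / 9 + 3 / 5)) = 2070982890 / 3055597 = 677.77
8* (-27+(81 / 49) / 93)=-327888 / 1519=-215.86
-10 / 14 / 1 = -5 / 7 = -0.71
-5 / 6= -0.83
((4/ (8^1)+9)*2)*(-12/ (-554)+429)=2257941/ 277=8151.41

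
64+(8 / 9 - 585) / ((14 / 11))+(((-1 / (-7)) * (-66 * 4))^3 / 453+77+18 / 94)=-19111670275 / 43816878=-436.17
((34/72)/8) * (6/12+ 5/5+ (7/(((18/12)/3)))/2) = 0.50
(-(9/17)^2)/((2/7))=-567/578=-0.98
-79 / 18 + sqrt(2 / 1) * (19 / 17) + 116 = 19 * sqrt(2) / 17 + 2009 / 18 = 113.19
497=497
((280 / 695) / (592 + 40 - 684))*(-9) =126 / 1807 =0.07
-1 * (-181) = 181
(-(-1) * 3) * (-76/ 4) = -57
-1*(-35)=35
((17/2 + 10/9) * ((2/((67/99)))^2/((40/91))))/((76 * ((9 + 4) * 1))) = 0.19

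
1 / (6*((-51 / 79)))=-79 / 306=-0.26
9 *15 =135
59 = 59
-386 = -386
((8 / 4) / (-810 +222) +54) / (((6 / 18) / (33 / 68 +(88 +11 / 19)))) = 1826752125 / 126616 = 14427.50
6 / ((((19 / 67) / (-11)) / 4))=-17688 / 19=-930.95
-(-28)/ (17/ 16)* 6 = 2688/ 17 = 158.12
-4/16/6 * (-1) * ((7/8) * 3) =0.11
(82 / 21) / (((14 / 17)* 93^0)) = 697 / 147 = 4.74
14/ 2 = 7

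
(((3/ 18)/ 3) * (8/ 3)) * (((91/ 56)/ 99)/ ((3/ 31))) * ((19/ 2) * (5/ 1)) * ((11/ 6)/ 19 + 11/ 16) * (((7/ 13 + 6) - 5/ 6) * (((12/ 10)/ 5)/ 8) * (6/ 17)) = 179335/ 3172608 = 0.06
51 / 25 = 2.04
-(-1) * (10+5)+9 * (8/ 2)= 51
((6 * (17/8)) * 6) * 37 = 5661/2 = 2830.50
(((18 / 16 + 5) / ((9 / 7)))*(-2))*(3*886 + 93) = -314531 / 12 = -26210.92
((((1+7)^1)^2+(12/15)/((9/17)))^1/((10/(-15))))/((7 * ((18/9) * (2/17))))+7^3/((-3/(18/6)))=-84559/210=-402.66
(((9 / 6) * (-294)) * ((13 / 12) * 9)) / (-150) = 5733 / 200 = 28.66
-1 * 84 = -84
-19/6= -3.17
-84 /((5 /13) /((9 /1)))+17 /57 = -560111 /285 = -1965.30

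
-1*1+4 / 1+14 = 17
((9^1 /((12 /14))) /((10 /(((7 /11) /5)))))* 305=8967 /220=40.76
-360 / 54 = -20 / 3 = -6.67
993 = 993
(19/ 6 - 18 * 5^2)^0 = 1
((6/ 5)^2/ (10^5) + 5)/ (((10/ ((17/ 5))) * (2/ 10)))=53125153/ 6250000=8.50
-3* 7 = -21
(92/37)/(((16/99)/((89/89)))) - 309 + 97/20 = -106843/370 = -288.76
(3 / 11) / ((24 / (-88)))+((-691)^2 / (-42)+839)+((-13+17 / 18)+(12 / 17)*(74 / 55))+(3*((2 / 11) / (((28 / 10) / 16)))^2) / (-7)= -334711535639 / 31749795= -10542.16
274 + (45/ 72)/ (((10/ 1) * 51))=223585/ 816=274.00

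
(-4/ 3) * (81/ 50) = -2.16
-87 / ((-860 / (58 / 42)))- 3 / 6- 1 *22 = -134609 / 6020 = -22.36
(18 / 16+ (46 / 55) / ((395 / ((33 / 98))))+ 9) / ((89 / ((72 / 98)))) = 70553943 / 844071550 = 0.08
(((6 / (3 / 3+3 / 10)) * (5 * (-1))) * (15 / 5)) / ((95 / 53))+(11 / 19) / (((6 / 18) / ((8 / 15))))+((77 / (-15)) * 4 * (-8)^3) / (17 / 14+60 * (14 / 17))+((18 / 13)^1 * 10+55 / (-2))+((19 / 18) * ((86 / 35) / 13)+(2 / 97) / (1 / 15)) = 156.82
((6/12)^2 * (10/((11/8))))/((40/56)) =28/11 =2.55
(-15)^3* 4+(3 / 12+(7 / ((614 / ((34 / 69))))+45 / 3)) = -1142589361 / 84732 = -13484.74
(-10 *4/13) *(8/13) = -320/169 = -1.89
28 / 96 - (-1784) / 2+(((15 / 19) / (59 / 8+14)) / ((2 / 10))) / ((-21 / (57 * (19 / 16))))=49935 / 56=891.70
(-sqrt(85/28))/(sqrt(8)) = -sqrt(1190)/56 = -0.62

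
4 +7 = 11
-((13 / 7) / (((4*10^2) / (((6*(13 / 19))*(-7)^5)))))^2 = -1481836332249 / 14440000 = -102620.24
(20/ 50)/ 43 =2/ 215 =0.01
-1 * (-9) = 9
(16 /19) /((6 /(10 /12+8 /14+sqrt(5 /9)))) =8 * sqrt(5) /171+236 /1197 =0.30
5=5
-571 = -571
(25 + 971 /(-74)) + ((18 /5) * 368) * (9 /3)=3986.28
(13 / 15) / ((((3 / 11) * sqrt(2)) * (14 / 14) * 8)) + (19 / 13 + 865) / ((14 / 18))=143 * sqrt(2) / 720 + 101376 / 91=1114.30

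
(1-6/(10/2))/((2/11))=-11/10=-1.10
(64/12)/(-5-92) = -0.05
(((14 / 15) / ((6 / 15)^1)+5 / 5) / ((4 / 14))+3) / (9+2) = 4 / 3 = 1.33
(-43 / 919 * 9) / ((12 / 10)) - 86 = -158713 / 1838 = -86.35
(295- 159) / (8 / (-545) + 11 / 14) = 176.39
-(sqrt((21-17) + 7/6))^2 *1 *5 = -155/6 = -25.83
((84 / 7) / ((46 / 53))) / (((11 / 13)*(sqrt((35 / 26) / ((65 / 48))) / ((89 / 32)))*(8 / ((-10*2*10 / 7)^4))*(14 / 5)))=6227914062500*sqrt(42) / 29765197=1355996.27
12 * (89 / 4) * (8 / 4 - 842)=-224280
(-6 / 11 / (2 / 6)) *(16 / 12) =-24 / 11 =-2.18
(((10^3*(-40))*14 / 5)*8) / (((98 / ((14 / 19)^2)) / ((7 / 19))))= -12544000 / 6859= -1828.84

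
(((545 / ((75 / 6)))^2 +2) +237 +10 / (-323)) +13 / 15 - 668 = 35678476 / 24225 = 1472.80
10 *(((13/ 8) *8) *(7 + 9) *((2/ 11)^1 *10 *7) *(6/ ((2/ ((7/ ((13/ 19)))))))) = 8937600/ 11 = 812509.09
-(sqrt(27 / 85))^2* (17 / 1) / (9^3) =-1 / 135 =-0.01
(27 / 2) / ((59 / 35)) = 945 / 118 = 8.01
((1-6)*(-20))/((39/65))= 500/3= 166.67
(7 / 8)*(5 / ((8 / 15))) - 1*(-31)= 2509 / 64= 39.20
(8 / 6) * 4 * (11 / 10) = 88 / 15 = 5.87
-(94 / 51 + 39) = -2083 / 51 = -40.84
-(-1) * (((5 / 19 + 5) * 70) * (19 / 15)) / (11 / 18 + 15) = 8400 / 281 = 29.89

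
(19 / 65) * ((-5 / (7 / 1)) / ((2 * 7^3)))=-19 / 62426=-0.00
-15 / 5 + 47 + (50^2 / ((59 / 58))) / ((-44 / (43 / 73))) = 525838 / 47377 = 11.10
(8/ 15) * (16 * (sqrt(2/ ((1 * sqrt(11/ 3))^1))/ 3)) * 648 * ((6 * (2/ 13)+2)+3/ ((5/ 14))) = 6782976 * 11^(3/ 4) * sqrt(2) * 3^(1/ 4)/ 3575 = 21329.67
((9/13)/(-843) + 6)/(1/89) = 1950435/3653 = 533.93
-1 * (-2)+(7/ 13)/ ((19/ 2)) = 508/ 247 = 2.06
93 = 93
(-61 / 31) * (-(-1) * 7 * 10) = -4270 / 31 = -137.74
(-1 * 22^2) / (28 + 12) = -121 / 10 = -12.10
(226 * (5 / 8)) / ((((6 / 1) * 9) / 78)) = 7345 / 36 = 204.03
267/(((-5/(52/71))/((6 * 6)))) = -499824/355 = -1407.95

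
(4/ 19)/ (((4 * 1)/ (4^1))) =4/ 19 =0.21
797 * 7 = 5579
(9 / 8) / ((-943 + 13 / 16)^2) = 32 / 25250625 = 0.00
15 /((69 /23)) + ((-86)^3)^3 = -257327417311663611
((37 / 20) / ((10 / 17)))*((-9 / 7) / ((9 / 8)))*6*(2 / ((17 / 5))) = -444 / 35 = -12.69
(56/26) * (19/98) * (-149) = -5662/91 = -62.22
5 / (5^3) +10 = 251 / 25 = 10.04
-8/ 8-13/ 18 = -31/ 18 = -1.72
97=97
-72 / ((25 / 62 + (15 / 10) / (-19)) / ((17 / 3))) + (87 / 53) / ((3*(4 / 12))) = -12719919 / 10123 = -1256.54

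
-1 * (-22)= 22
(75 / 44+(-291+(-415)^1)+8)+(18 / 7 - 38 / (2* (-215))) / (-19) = -876241147 / 1258180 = -696.44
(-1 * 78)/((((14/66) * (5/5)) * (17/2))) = -5148/119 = -43.26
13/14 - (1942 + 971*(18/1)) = -271867/14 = -19419.07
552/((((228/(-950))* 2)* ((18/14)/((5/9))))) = -40250/81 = -496.91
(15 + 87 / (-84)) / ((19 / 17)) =6647 / 532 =12.49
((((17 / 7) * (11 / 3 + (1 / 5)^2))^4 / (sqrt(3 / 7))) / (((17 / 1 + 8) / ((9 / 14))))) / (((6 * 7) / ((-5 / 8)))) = -3.84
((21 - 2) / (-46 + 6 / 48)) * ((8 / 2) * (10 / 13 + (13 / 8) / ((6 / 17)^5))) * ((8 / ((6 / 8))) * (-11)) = 201123135268 / 3478059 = 57826.26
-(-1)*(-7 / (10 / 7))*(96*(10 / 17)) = -4704 / 17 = -276.71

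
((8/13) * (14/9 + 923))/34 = 33284/1989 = 16.73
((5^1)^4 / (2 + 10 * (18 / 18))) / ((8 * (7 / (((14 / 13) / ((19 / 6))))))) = 625 / 1976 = 0.32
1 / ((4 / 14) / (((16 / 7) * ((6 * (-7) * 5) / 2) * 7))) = -5880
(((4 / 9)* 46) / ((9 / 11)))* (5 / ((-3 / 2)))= -20240 / 243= -83.29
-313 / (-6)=52.17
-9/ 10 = -0.90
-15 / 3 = -5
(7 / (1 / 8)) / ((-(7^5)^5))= -8 / 191581231380566414401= -0.00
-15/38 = -0.39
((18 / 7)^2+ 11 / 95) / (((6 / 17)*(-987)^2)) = 532423 / 27208540170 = 0.00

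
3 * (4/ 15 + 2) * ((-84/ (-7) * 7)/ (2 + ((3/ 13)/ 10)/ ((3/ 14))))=37128/ 137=271.01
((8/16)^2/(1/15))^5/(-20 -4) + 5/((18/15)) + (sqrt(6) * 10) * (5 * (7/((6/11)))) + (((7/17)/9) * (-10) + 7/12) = -33348029/1253376 + 1925 * sqrt(6)/3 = 1545.15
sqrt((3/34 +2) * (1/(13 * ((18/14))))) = sqrt(219674)/1326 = 0.35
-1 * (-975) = 975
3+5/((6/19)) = 113/6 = 18.83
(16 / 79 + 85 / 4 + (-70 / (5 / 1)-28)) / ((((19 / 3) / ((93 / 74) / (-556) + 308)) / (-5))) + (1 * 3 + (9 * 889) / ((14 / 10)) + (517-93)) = 144813904163 / 13001504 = 11138.24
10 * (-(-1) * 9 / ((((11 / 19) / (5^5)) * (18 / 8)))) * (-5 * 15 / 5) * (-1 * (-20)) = -712500000 / 11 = -64772727.27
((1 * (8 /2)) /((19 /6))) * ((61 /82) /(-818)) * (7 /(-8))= 1281 /1274444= 0.00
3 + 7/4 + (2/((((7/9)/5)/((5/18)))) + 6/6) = 261/28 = 9.32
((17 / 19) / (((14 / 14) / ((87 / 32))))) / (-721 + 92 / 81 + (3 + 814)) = 119799 / 4783744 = 0.03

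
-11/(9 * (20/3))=-11/60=-0.18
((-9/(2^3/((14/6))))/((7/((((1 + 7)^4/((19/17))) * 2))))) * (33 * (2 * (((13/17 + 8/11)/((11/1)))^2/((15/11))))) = -2447.38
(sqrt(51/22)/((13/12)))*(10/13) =60*sqrt(1122)/1859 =1.08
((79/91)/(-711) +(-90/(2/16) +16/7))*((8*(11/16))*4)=-12931798/819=-15789.74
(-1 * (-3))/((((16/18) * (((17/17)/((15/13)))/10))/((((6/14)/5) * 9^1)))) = 10935/364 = 30.04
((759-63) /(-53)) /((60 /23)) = -1334 /265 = -5.03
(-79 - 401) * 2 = -960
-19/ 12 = -1.58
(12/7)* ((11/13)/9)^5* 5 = 3221020/51157120833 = 0.00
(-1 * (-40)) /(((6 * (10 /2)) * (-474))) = -2 /711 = -0.00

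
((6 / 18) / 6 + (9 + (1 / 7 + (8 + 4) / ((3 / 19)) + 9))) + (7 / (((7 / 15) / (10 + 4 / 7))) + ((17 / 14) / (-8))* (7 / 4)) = 1018097 / 4032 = 252.50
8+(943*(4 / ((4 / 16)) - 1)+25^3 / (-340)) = 959279 / 68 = 14107.04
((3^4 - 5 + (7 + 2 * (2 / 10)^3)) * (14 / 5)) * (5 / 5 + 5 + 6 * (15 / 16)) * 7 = 47287989 / 2500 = 18915.20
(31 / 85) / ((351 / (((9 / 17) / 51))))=31 / 2874105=0.00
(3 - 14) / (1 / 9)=-99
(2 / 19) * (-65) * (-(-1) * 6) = -780 / 19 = -41.05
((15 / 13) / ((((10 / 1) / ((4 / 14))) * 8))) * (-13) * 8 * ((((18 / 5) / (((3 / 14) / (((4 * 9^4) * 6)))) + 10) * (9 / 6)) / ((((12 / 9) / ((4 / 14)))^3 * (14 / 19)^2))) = -580157200899 / 18823840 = -30820.34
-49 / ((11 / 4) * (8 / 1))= -49 / 22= -2.23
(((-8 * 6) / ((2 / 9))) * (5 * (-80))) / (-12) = -7200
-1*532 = -532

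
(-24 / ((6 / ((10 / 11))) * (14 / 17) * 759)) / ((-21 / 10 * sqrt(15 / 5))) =3400 * sqrt(3) / 3681909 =0.00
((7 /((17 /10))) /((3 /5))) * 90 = 10500 /17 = 617.65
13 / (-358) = -13 / 358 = -0.04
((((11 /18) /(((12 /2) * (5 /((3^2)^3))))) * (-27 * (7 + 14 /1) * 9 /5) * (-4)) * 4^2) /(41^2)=24249456 /42025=577.02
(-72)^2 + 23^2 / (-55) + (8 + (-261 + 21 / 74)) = 20031179 / 4070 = 4921.67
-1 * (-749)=749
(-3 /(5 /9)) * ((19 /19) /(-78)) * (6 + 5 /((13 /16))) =711 /845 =0.84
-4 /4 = -1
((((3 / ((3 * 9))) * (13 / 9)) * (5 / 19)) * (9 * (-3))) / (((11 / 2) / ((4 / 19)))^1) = -0.04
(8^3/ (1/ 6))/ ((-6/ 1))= -512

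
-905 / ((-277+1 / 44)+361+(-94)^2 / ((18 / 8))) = -358380 / 1588409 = -0.23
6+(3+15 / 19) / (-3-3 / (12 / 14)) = 1338 / 247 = 5.42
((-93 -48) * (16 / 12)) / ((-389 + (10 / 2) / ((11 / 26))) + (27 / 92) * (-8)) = 1012 / 2043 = 0.50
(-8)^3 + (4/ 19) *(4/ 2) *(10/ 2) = -9688/ 19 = -509.89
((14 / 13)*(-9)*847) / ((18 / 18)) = -106722 / 13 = -8209.38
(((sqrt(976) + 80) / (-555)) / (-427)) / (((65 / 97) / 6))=776 * sqrt(61) / 5134675 + 3104 / 1026935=0.00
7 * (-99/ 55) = -63/ 5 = -12.60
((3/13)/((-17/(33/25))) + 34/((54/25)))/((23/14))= 32836328/3431025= 9.57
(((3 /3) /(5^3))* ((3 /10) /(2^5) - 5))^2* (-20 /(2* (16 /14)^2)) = -124970041 /10240000000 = -0.01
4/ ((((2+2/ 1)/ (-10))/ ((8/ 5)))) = -16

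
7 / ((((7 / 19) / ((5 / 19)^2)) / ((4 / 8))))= 25 / 38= 0.66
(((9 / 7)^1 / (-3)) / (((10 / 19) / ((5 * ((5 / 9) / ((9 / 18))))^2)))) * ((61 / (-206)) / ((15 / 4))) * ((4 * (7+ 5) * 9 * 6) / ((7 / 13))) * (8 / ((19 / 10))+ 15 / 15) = 251222400 / 5047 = 49776.58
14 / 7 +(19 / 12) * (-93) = -581 / 4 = -145.25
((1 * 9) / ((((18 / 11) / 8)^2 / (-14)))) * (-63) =189728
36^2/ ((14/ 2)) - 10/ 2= 1261/ 7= 180.14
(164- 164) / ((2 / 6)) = 0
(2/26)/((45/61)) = 61/585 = 0.10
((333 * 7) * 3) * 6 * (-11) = -461538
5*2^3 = 40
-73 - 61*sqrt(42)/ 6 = -138.89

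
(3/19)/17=3/323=0.01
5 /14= 0.36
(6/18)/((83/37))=37/249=0.15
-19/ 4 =-4.75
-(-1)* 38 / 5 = 38 / 5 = 7.60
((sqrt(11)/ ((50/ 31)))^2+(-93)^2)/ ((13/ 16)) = 86532284/ 8125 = 10650.13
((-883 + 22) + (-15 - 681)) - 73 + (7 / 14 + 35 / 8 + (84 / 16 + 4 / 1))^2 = -91551 / 64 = -1430.48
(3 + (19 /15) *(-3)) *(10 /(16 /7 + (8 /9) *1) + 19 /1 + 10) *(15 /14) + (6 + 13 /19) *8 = 34469 /1330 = 25.92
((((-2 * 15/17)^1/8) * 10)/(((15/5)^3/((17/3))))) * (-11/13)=0.39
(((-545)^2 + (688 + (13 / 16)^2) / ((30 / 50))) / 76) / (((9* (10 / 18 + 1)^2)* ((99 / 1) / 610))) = 69843988925 / 62920704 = 1110.03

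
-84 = -84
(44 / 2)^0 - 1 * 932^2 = -868623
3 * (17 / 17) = 3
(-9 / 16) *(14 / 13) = -63 / 104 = -0.61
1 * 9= 9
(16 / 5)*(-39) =-624 / 5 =-124.80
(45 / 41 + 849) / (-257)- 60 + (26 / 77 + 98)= 28421466 / 811349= 35.03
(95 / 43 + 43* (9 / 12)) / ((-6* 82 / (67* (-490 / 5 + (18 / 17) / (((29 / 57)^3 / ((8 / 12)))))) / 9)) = 22879290884433 / 5847701752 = 3912.53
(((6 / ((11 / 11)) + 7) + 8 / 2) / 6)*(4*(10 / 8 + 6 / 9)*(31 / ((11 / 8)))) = 48484 / 99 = 489.74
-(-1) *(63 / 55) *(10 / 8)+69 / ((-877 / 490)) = -1432389 / 38588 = -37.12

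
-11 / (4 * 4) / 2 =-11 / 32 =-0.34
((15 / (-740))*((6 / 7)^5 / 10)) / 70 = -1458 / 108825325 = -0.00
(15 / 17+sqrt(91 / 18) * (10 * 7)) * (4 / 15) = 4 / 17+28 * sqrt(182) / 9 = 42.21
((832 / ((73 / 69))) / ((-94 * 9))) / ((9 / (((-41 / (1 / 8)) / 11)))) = 3138304 / 1019007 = 3.08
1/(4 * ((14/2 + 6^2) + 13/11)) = 11/1944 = 0.01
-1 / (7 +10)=-1 / 17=-0.06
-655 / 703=-0.93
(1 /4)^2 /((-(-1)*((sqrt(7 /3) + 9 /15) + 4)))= 345 /22592-25*sqrt(21) /22592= 0.01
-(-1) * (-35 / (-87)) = 35 / 87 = 0.40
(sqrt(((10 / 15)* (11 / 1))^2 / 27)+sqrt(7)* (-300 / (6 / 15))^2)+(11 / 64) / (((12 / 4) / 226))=1488249.47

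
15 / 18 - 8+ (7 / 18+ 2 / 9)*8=-41 / 18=-2.28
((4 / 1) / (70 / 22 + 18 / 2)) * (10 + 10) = 440 / 67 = 6.57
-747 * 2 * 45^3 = -136140750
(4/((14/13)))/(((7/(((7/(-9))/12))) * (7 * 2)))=-0.00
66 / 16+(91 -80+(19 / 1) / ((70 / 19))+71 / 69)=411731 / 19320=21.31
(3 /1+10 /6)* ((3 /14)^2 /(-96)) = -1 /448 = -0.00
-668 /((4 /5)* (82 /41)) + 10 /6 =-2495 /6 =-415.83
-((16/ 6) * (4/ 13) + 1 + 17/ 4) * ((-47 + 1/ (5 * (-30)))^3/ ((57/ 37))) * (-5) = -12282982896177389/ 6002100000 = -2046447.56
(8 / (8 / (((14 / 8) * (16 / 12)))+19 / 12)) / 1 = 672 / 421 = 1.60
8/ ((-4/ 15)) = -30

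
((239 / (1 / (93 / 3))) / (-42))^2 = 54893281 / 1764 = 31118.64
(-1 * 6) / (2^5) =-3 / 16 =-0.19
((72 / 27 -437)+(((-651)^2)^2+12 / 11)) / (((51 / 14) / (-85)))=-414892833357520 / 99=-4190836700581.01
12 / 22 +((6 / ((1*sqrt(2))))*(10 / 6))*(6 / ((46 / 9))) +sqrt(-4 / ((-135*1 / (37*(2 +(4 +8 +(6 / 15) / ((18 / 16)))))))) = 6 / 11 +2*sqrt(71706) / 135 +135*sqrt(2) / 23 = 12.81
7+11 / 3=32 / 3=10.67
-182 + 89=-93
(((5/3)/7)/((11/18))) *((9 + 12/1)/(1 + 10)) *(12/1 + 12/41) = 45360/4961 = 9.14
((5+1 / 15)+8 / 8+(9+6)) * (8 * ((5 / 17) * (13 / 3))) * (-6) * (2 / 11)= -131456 / 561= -234.32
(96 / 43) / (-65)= -96 / 2795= -0.03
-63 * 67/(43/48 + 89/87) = -5875632/2671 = -2199.79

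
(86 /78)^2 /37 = 1849 /56277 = 0.03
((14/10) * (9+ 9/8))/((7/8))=81/5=16.20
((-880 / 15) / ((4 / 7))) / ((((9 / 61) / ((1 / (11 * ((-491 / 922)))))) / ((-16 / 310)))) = -12598208 / 2054835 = -6.13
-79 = -79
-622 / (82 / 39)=-12129 / 41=-295.83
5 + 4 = 9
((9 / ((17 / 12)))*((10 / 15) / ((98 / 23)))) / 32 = 207 / 6664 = 0.03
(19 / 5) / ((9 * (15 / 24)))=152 / 225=0.68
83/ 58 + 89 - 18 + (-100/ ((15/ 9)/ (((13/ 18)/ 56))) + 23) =230585/ 2436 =94.66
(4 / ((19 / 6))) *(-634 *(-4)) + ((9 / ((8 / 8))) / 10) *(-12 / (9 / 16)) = 302496 / 95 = 3184.17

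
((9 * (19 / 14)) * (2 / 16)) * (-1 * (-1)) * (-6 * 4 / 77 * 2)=-513 / 539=-0.95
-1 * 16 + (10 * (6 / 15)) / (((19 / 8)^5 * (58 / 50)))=-1145633136 / 71806871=-15.95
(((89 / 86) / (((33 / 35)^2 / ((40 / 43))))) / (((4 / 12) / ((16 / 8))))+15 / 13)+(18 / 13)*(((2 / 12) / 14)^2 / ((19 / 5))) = 497237831575 / 64987010088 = 7.65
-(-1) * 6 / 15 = 2 / 5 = 0.40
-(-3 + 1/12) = 35/12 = 2.92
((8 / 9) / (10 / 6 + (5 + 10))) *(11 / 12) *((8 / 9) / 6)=0.01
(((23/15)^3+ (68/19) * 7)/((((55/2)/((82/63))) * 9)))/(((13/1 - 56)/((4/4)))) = -301378372/85988739375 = -0.00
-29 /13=-2.23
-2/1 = -2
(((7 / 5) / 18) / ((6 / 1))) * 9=7 / 60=0.12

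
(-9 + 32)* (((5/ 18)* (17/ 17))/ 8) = 115/ 144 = 0.80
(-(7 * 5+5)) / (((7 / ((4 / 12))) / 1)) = -40 / 21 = -1.90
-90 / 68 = -45 / 34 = -1.32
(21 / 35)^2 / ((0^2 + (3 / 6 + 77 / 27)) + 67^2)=486 / 6064675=0.00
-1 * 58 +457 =399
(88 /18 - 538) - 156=-6202 /9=-689.11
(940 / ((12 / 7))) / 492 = 1645 / 1476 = 1.11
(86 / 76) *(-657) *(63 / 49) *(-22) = 2796849 / 133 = 21028.94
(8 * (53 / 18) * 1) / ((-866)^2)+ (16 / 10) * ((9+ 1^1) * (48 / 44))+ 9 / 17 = 5674739474 / 315543987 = 17.98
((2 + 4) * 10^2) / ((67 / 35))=313.43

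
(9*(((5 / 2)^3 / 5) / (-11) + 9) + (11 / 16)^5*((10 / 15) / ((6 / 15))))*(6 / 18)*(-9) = -2723227853 / 11534336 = -236.10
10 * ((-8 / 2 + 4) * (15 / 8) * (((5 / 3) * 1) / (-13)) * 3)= 0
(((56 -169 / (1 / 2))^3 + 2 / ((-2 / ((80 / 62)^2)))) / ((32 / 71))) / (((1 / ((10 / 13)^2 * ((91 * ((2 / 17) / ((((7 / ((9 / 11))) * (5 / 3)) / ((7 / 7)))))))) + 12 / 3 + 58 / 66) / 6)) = -3408370566992820 / 81397661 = -41873077.50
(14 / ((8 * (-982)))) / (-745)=7 / 2926360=0.00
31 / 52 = 0.60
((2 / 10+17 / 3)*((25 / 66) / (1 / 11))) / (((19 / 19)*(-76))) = -0.32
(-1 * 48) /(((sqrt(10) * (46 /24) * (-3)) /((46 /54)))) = 32 * sqrt(10) /45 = 2.25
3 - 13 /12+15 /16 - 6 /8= 101 /48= 2.10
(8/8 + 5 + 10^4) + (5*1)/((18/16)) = 90094/9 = 10010.44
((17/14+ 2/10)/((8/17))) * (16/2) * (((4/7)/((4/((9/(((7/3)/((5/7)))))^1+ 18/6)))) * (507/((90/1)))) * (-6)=-40104207/60025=-668.13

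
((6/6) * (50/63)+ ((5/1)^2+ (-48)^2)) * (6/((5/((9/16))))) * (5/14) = 440331/784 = 561.65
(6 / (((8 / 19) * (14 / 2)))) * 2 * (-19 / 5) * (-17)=18411 / 70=263.01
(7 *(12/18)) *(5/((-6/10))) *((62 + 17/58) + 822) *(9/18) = -8975575/522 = -17194.59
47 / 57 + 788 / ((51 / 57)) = 881.53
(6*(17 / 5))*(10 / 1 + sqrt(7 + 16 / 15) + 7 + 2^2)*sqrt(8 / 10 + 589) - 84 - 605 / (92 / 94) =-32299 / 46 + 1122*sqrt(983) / 25 + 2142*sqrt(14745) / 25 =11109.00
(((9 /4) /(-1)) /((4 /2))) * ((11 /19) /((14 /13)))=-1287 /2128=-0.60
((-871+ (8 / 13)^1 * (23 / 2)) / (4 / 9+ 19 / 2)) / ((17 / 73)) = -14757534 / 39559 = -373.05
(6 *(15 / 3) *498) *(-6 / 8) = -11205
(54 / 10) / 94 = 27 / 470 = 0.06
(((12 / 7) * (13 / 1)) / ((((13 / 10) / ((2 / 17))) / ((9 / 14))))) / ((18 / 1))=60 / 833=0.07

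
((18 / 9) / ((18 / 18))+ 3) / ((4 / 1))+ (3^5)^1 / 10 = 25.55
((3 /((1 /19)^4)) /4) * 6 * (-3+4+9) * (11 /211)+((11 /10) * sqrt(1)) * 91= 645300161 /2110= 305829.46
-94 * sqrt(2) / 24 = -47 * sqrt(2) / 12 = -5.54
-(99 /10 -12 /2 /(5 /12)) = 9 /2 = 4.50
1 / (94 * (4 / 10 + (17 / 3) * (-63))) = -5 / 167602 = -0.00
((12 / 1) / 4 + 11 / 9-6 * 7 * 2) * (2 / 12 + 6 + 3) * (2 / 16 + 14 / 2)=-375155 / 72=-5210.49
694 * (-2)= -1388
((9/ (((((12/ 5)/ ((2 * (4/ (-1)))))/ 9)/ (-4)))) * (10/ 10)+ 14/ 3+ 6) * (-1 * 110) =-359920/ 3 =-119973.33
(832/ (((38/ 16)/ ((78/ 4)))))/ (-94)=-64896/ 893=-72.67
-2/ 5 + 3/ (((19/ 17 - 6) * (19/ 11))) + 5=33466/ 7885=4.24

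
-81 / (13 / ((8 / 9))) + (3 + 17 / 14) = -241 / 182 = -1.32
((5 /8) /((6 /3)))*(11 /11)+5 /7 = 115 /112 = 1.03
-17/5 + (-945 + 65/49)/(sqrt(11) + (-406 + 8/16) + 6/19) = -2487688149/2323106905 + 13354112*sqrt(11)/2323106905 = -1.05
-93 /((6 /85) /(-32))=42160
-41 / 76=-0.54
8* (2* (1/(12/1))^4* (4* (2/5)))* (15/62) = 1/3348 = 0.00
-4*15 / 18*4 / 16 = -5 / 6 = -0.83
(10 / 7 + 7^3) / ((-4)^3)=-2411 / 448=-5.38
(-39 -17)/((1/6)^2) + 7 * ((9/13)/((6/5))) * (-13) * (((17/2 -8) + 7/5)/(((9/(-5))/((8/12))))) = -35623/18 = -1979.06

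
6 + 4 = 10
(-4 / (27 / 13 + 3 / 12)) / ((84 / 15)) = -260 / 847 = -0.31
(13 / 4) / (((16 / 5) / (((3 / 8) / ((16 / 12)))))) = 585 / 2048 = 0.29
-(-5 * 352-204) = 1964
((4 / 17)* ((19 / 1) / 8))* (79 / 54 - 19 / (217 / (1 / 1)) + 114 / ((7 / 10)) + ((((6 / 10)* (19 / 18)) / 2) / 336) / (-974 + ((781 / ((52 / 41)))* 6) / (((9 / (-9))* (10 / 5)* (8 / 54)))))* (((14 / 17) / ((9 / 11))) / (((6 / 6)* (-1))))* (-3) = 362810621401921 / 1309168456740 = 277.13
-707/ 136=-5.20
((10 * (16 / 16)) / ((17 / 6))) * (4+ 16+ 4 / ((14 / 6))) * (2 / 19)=8.07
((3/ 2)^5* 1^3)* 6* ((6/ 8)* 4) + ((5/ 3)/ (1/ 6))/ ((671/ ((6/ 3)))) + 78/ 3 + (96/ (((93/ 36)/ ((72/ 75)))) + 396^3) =516691301876403/ 8320400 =62099334.39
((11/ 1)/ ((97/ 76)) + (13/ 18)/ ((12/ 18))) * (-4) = -11293/ 291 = -38.81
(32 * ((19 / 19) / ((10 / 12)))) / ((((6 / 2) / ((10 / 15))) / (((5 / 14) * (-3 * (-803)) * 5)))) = 256960 / 7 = 36708.57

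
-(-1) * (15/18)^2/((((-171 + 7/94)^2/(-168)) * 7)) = -441800/774445467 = -0.00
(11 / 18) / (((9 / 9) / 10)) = 55 / 9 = 6.11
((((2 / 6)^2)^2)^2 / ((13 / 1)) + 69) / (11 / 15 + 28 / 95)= 559095710 / 8330283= 67.12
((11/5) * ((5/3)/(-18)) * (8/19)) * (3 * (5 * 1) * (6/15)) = -88/171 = -0.51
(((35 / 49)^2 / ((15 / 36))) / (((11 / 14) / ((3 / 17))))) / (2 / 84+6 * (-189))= -2160 / 8906249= -0.00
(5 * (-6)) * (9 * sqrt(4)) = -540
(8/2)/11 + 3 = 37/11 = 3.36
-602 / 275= -2.19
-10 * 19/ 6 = -95/ 3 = -31.67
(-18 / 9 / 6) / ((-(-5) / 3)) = -1 / 5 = -0.20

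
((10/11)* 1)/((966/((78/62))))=65/54901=0.00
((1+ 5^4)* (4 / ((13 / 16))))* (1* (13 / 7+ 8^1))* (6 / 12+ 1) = 4146624 / 91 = 45567.30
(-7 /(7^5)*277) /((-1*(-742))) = -277 /1781542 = -0.00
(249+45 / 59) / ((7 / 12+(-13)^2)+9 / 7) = 1237824 / 846827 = 1.46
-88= -88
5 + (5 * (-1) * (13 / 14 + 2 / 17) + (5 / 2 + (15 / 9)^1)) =1405 / 357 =3.94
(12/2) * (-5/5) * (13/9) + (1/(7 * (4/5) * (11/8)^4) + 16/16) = -2341841/307461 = -7.62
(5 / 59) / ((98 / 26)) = 65 / 2891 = 0.02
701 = 701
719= 719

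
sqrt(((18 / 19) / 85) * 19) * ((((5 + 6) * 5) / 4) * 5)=165 * sqrt(170) / 68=31.64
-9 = -9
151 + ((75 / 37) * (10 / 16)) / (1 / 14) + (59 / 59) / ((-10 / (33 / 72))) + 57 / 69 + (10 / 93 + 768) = 937.62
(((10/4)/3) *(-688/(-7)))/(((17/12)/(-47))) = -323360/119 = -2717.31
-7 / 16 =-0.44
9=9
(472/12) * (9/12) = 59/2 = 29.50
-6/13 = -0.46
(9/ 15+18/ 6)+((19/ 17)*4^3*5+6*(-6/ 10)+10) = 6250/ 17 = 367.65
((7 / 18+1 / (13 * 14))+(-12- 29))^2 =1105961536 / 670761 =1648.82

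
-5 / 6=-0.83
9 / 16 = 0.56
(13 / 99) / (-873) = -13 / 86427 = -0.00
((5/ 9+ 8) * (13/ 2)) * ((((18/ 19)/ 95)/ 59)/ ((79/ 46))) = 0.01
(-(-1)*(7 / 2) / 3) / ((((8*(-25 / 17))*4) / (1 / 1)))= -119 / 4800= -0.02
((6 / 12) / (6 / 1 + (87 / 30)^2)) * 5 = 250 / 1441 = 0.17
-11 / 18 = -0.61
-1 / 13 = -0.08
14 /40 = 7 /20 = 0.35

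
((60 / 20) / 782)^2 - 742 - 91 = -509399483 / 611524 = -833.00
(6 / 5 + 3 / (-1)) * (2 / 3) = -6 / 5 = -1.20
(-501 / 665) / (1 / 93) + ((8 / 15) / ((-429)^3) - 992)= -1062.06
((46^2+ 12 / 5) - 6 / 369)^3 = 2211257149273822616 / 232608375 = 9506352250.96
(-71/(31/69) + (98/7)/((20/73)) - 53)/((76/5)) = -49579/4712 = -10.52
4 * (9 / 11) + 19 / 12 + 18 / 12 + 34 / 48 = 1865 / 264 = 7.06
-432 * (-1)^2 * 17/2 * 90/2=-165240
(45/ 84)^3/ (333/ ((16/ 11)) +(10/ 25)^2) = 0.00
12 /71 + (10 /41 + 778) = 2265960 /2911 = 778.41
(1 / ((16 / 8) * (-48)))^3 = -1 / 884736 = -0.00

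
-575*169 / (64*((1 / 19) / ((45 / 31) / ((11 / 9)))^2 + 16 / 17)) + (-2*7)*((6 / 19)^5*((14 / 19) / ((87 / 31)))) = -1551.75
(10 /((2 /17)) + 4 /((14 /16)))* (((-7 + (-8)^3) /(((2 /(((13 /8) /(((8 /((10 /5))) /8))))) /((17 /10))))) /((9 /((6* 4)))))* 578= -6927934299 /35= -197940979.97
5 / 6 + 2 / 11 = 67 / 66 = 1.02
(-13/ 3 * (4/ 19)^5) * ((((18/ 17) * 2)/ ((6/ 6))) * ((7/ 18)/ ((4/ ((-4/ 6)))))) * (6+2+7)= 465920/ 126281049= 0.00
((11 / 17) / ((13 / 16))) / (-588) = -44 / 32487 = -0.00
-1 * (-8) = 8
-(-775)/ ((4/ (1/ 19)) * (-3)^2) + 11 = 8299/ 684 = 12.13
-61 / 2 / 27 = -61 / 54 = -1.13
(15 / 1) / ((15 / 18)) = 18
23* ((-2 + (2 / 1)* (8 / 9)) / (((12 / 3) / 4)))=-46 / 9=-5.11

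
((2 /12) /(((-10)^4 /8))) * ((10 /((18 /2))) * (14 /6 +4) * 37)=703 /20250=0.03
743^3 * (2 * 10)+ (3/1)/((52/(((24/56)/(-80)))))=238884409836791/29120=8203448140.00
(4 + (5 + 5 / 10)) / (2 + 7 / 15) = 285 / 74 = 3.85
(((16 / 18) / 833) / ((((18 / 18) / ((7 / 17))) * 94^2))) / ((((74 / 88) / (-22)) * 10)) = -968 / 7440563655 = -0.00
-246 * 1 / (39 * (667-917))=41 / 1625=0.03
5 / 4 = 1.25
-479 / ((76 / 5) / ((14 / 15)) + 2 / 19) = -63707 / 2180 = -29.22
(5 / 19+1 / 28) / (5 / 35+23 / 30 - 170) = -2385 / 1349342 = -0.00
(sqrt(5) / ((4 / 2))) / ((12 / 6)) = sqrt(5) / 4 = 0.56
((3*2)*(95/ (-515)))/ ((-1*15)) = 38/ 515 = 0.07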